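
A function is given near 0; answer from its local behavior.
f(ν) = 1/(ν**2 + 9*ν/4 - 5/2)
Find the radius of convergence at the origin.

The radius of convergence is -9/8 + (1/8)*sqrt(241).

Denominator factor (ν**2 + 9*ν/4 - 5/2): discriminant 241/16, real irrational roots -9/8 + (1/8)*sqrt(241) and -9/8 - (1/8)*sqrt(241); poles of order 1, moduli -9/8 + (1/8)*sqrt(241) and 9/8 + (1/8)*sqrt(241).
The radius of convergence is the smallest modulus among the singular points: -9/8 + (1/8)*sqrt(241).


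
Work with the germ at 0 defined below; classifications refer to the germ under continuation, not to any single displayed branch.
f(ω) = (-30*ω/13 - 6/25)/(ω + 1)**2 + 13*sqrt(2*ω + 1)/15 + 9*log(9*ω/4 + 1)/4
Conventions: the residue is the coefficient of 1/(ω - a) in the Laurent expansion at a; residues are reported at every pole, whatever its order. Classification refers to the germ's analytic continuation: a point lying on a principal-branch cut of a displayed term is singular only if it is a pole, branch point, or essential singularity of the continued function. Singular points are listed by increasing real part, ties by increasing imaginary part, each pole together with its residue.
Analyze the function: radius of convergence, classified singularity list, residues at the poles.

Denominator factor (ω + 1)^2: pole of order 2 at -1, modulus 1.
Branch term (9/4)*log(1 - ω/(-4/9)): its argument vanishes at ω = -4/9, a logarithmic branch point, modulus 4/9.
Branch term (13/15)*sqrt(1 - ω/(-1/2)): its argument vanishes at ω = -1/2, a square-root branch point, modulus 1/2.
The radius of convergence is the smallest modulus among the singular points: 4/9.
The branch terms are analytic at -1 and contribute nothing to the residue; only the rational part matters.
At the order-2 pole -1 set g(ω) = (ω - (-1))^2*(rational part) = -30*ω/13 - 6/25.
Order-2 pole: residue = g'(a); g'(-1) = -30/13, so the residue is -30/13.
List the singular points by increasing real part (a conjugate pair: the negative imaginary part first).

Radius of convergence at 0: 4/9.
At -1: a pole of order 2; residue -30/13.
At -1/2: an algebraic (square-root) branch point.
At -4/9: a logarithmic branch point.


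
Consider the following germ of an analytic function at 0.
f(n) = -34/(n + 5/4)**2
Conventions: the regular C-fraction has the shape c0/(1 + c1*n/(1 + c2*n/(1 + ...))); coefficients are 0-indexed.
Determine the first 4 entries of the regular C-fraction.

The regular C-fraction coefficients are [-544/25, 8/5, -2/5, 2/5].

Taylor coefficients (expand at 0): a_0 = -544/25, a_1 = 4352/125, a_2 = -26112/625, a_3 = 139264/3125.
c0 = a_0 = -544/25. Peel one level at a time: if S = 1 + c*n/S' with S'(0) = 1, then c is the n-coefficient of S and S' = c*n/(S - 1).
S_1 = c0/f = 1 + (8/5)*n + (16/25)*n^2 + ...; c1 = 8/5.
S_2 = c1*n/(S_1 - 1) = 1 + (-2/5)*n + (4/25)*n^2 + ...; c2 = -2/5.
S_3 = c2*n/(S_2 - 1) = 1 + (2/5)*n + ...; c3 = 2/5.


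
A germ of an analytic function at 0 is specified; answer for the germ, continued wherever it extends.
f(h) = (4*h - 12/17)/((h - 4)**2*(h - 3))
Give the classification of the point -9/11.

The point is a regular point.

Denominator factors: h - 4 = -53/11 at h = -9/11; h - 3 = -42/11 at h = -9/11 — none vanishes.
So the germ continues analytically to -9/11.


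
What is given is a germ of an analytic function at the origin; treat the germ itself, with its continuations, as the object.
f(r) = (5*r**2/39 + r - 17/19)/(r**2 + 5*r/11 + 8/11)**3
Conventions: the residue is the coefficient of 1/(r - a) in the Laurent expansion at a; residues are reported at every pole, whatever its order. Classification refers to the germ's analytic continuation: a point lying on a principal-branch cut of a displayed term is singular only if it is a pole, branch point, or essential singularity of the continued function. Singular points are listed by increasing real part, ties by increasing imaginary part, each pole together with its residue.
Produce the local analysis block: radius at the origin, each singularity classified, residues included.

Denominator factor (r**2 + 5*r/11 + 8/11)^3: discriminant -327/121, complex-conjugate roots (-5/22) + ((1/22)*sqrt(327))*i and (-5/22) - ((1/22)*sqrt(327))*i; poles of order 3, moduli (2/11)*sqrt(22) and (2/11)*sqrt(22).
The radius of convergence is the smallest modulus among the singular points: (2/11)*sqrt(22).
The factor r**2 + 5*r/11 + 8/11 splits as (r - a)(r - a') with a = (-5/22) - ((1/22)*sqrt(327))*i, a' = (-5/22) + ((1/22)*sqrt(327))*i. At the order-3 pole a set g(r) = (r - a)^3*f(r) = [5*r**2/39 + r - 17/19] / (r - a')^3.
Order-3 pole: residue = g''(a)/2; g''((-5/22) - ((1/22)*sqrt(327))*i) = -((518653432/8636548401)*sqrt(327))*i, so the residue is -((259326716/8636548401)*sqrt(327))*i.
The factor r**2 + 5*r/11 + 8/11 splits as (r - a)(r - a') with a = (-5/22) + ((1/22)*sqrt(327))*i, a' = (-5/22) - ((1/22)*sqrt(327))*i. At the order-3 pole a set g(r) = (r - a)^3*f(r) = [5*r**2/39 + r - 17/19] / (r - a')^3.
Order-3 pole: residue = g''(a)/2; g''((-5/22) + ((1/22)*sqrt(327))*i) = ((518653432/8636548401)*sqrt(327))*i, so the residue is ((259326716/8636548401)*sqrt(327))*i.
List the singular points by increasing real part (a conjugate pair: the negative imaginary part first).

Radius of convergence at 0: (2/11)*sqrt(22).
At (-5/22) - ((1/22)*sqrt(327))*i: a pole of order 3; residue -((259326716/8636548401)*sqrt(327))*i.
At (-5/22) + ((1/22)*sqrt(327))*i: a pole of order 3; residue ((259326716/8636548401)*sqrt(327))*i.


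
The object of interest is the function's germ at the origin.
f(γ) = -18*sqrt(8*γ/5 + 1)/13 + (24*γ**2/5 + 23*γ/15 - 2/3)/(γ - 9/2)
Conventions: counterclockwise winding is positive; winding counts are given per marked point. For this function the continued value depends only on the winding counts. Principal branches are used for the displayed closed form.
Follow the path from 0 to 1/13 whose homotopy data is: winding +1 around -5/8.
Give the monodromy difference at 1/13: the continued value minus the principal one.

The rational part is single-valued and drops out of the difference; each branch term changes only by its own monodromy.
(-18/13)*sqrt(1 - γ/(-5/8)): winding +1 is odd, the square root flips sign, contributing -2*(-18/13)*sqrt(1 - (1/13)/(-5/8)) = -2*(-18/13)*sqrt(73/65) = (36/845)*sqrt(4745).
Summing the contributions at γ = 1/13 gives (36/845)*sqrt(4745).

Continued minus principal equals (36/845)*sqrt(4745).


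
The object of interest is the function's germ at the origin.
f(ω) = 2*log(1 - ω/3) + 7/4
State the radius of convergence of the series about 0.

The radius of convergence is 3.

Branch term (2)*log(1 - ω/(3)): its argument vanishes at ω = 3, a logarithmic branch point, modulus 3.
The radius of convergence is the smallest modulus among the singular points: 3.


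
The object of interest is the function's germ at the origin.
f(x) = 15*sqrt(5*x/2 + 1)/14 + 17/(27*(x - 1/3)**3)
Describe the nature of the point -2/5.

The point is an algebraic (square-root) branch point.

The term (15/14)*sqrt(1 - x/(-2/5)) has argument 1 - -2/5/(-2/5) = 0 at -2/5: a square-root (algebraic, two-sheeted) branch point; the remaining terms are analytic or single-valued there.


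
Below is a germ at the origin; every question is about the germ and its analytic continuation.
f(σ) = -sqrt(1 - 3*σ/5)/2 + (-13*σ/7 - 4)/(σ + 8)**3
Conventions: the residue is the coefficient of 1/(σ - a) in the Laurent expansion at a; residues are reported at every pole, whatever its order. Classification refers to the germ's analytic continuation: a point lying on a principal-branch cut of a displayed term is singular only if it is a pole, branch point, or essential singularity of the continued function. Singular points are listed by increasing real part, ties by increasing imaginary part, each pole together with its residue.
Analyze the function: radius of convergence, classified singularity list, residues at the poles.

Radius of convergence at 0: 5/3.
At -8: a pole of order 3; residue 0.
At 5/3: an algebraic (square-root) branch point.

Denominator factor (σ + 8)^3: pole of order 3 at -8, modulus 8.
Branch term (-1/2)*sqrt(1 - σ/(5/3)): its argument vanishes at σ = 5/3, a square-root branch point, modulus 5/3.
The radius of convergence is the smallest modulus among the singular points: 5/3.
The branch term is analytic at -8 and contributes nothing to the residue; only the rational part matters.
At the order-3 pole -8 set g(σ) = (σ - (-8))^3*(rational part) = -13*σ/7 - 4.
Order-3 pole: residue = g''(a)/2; g''(-8) = 0, so the residue is 0.
List the singular points by increasing real part (a conjugate pair: the negative imaginary part first).


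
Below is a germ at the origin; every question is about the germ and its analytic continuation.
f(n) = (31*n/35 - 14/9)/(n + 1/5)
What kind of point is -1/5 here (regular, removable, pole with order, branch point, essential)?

The point is a pole of order 1.

The denominator factor n + 1/5 vanishes at -1/5 and appears to the power 1; the numerator there equals -2729/1575, nonzero, and no other factor vanishes.
Hence a pole whose order is the multiplicity, 1.


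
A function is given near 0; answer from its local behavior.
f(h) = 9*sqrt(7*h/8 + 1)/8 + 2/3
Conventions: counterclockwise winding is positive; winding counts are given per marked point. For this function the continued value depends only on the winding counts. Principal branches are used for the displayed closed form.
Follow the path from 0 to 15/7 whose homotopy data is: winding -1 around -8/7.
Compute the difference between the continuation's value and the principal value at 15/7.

Continued minus principal equals -(9/16)*sqrt(46).

The rational part is single-valued and drops out of the difference; each branch term changes only by its own monodromy.
(9/8)*sqrt(1 - h/(-8/7)): winding -1 is odd, the square root flips sign, contributing -2*(9/8)*sqrt(1 - (15/7)/(-8/7)) = -2*(9/8)*sqrt(23/8) = -(9/16)*sqrt(46).
Summing the contributions at h = 15/7 gives -(9/16)*sqrt(46).


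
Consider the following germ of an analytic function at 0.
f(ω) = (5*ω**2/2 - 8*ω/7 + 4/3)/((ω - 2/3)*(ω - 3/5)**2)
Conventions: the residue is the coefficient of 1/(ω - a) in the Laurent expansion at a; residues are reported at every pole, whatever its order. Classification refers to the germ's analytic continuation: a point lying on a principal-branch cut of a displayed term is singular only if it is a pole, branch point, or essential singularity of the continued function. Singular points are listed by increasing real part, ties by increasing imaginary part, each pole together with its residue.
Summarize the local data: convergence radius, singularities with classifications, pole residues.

Denominator factor (ω - 3/5)^2: pole of order 2 at 3/5, modulus 3/5.
Denominator factor (ω - 2/3): pole of order 1 at 2/3, modulus 2/3.
The radius of convergence is the smallest modulus among the singular points: 3/5.
At the order-2 pole 3/5 set g(ω) = (ω - (3/5))^2*f(ω) = (5*ω**2/2 - 8*ω/7 + 4/3)/(ω - 2/3).
Order-2 pole: residue = g'(a); g'(3/5) = -5265/14, so the residue is -5265/14.
At the order-1 pole 2/3 set g(ω) = (ω - (2/3))*f(ω) = (5*ω**2/2 - 8*ω/7 + 4/3)/(ω - 3/5)**2.
Simple pole: residue = g(a) at a = 2/3, which is 2650/7.
List the singular points by increasing real part (a conjugate pair: the negative imaginary part first).

Radius of convergence at 0: 3/5.
At 3/5: a pole of order 2; residue -5265/14.
At 2/3: a pole of order 1; residue 2650/7.


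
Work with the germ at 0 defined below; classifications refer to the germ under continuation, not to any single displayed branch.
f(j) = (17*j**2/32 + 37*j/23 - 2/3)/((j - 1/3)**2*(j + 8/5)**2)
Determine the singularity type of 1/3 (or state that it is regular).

The point is a pole of order 2.

The denominator factor j - 1/3 vanishes at 1/3 and appears to the power 2; the numerator there equals -473/6624, nonzero, and no other factor vanishes.
Hence a pole whose order is the multiplicity, 2.


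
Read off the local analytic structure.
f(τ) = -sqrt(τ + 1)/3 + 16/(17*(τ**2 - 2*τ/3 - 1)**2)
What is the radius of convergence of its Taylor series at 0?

The radius of convergence is -1/3 + (1/3)*sqrt(10).

Denominator factor (τ**2 - 2*τ/3 - 1)^2: discriminant 40/9, real irrational roots 1/3 + (1/3)*sqrt(10) and 1/3 - (1/3)*sqrt(10); poles of order 2, moduli 1/3 + (1/3)*sqrt(10) and -1/3 + (1/3)*sqrt(10).
Branch term (-1/3)*sqrt(1 - τ/(-1)): its argument vanishes at τ = -1, a square-root branch point, modulus 1.
The radius of convergence is the smallest modulus among the singular points: -1/3 + (1/3)*sqrt(10).


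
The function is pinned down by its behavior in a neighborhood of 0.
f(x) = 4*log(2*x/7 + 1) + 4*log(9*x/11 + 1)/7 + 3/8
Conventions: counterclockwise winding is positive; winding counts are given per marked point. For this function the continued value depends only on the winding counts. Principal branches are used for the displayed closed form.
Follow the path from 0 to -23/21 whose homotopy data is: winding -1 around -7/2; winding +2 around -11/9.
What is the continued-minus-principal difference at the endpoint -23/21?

Continued minus principal equals -(40/7)*pi*i.

The rational part is single-valued and drops out of the difference; each branch term changes only by its own monodromy.
(4/7)*log(1 - x/(-11/9)): each positive loop around -11/9 adds 2*pi*i to the log, so winding +2 contributes (4/7)*(2)*2*pi*i = (16/7)*pi*i.
(4)*log(1 - x/(-7/2)): each positive loop around -7/2 adds 2*pi*i to the log, so winding -1 contributes (4)*(-1)*2*pi*i = -(8)*pi*i.
Summing the contributions at x = -23/21 gives -(40/7)*pi*i.


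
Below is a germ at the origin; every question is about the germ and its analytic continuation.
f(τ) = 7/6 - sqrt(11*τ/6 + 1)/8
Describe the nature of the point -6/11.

The point is an algebraic (square-root) branch point.

The term (-1/8)*sqrt(1 - τ/(-6/11)) has argument 1 - -6/11/(-6/11) = 0 at -6/11: a square-root (algebraic, two-sheeted) branch point; the remaining terms are analytic or single-valued there.


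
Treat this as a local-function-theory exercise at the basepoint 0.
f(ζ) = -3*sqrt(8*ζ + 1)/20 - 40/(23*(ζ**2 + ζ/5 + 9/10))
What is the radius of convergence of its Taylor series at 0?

Denominator factor (ζ**2 + ζ/5 + 9/10): discriminant -89/25, complex-conjugate roots (-1/10) + ((1/10)*sqrt(89))*i and (-1/10) - ((1/10)*sqrt(89))*i; poles of order 1, moduli (3/10)*sqrt(10) and (3/10)*sqrt(10).
Branch term (-3/20)*sqrt(1 - ζ/(-1/8)): its argument vanishes at ζ = -1/8, a square-root branch point, modulus 1/8.
The radius of convergence is the smallest modulus among the singular points: 1/8.

The radius of convergence is 1/8.


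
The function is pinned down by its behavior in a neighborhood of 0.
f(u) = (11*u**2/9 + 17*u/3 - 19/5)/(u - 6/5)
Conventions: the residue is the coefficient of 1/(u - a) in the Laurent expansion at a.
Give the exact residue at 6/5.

The residue is 119/25.

At the order-1 pole 6/5 set g(u) = (u - (6/5))*f(u) = 11*u**2/9 + 17*u/3 - 19/5.
Simple pole: residue = g(a) at a = 6/5, which is 119/25.


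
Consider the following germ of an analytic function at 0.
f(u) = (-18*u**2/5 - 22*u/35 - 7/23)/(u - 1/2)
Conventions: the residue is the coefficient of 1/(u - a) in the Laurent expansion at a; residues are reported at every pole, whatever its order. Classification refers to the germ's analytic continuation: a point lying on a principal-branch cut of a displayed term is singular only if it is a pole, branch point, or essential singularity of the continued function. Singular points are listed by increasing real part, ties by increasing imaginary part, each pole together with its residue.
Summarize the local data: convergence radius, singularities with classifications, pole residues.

Denominator factor (u - 1/2): pole of order 1 at 1/2, modulus 1/2.
The radius of convergence is the smallest modulus among the singular points: 1/2.
At the order-1 pole 1/2 set g(u) = (u - (1/2))*f(u) = -18*u**2/5 - 22*u/35 - 7/23.
Simple pole: residue = g(a) at a = 1/2, which is -489/322.

Radius of convergence at 0: 1/2.
At 1/2: a pole of order 1; residue -489/322.


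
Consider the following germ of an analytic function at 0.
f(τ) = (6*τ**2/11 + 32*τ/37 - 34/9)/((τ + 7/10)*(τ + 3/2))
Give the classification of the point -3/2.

The denominator factor τ + 3/2 vanishes at -3/2 and appears to the power 1; the numerator there equals -28189/7326, nonzero, and no other factor vanishes.
Hence a pole whose order is the multiplicity, 1.

The point is a pole of order 1.


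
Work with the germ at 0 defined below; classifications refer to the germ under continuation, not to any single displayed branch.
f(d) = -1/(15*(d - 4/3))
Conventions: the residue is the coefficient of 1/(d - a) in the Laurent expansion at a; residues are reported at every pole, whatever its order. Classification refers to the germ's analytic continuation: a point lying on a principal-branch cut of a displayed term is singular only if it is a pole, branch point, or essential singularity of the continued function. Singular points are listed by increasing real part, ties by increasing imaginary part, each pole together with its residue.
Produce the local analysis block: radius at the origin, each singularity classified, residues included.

Radius of convergence at 0: 4/3.
At 4/3: a pole of order 1; residue -1/15.

Denominator factor (d - 4/3): pole of order 1 at 4/3, modulus 4/3.
The radius of convergence is the smallest modulus among the singular points: 4/3.
At the order-1 pole 4/3 set g(d) = (d - (4/3))*f(d) = -1/15.
Simple pole: residue = g(a) at a = 4/3, which is -1/15.


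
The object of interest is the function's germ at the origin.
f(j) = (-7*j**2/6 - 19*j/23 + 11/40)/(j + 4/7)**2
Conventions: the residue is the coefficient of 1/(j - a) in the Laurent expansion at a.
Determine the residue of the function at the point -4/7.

The residue is 35/69.

At the order-2 pole -4/7 set g(j) = (j - (-4/7))^2*f(j) = -7*j**2/6 - 19*j/23 + 11/40.
Order-2 pole: residue = g'(a); g'(-4/7) = 35/69, so the residue is 35/69.


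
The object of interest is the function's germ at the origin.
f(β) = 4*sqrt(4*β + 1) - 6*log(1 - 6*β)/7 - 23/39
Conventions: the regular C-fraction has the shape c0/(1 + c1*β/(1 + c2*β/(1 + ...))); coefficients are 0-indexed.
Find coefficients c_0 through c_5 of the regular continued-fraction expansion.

Taylor coefficients (expand at 0): a_0 = 133/39, a_1 = 92/7, a_2 = 52/7, a_3 = 544/7, a_4 = 1664/7, a_5 = 50576/35.
c0 = a_0 = 133/39. Peel one level at a time: if S = 1 + c*β/S' with S'(0) = 1, then c is the β-coefficient of S and S' = c*β/(S - 1).
S_1 = c0/f = 1 + (-3588/931)*β + (10985676/866761)*β^2 + ...; c1 = -3588/931.
S_2 = c1*β/(S_1 - 1) = 1 + (70421/21413)*β + (-2959/529)*β^2 + ...; c2 = 70421/21413.
S_3 = c2*β/(S_2 - 1) = 1 + (2754829/1619683)*β + (31812713156/4959117241)*β^2 + ...; c3 = 2754829/1619683.
S_4 = c3*β/(S_3 - 1) = 1 + (-785920948/208375739)*β + (-282664388/43778405)*β^2 + ...; c4 = -785920948/208375739.
S_5 = c4*β/(S_4 - 1) = 1 + (-216364226819/126388048105)*β + ...; c5 = -216364226819/126388048105.

The regular C-fraction coefficients are [133/39, -3588/931, 70421/21413, 2754829/1619683, -785920948/208375739, -216364226819/126388048105].


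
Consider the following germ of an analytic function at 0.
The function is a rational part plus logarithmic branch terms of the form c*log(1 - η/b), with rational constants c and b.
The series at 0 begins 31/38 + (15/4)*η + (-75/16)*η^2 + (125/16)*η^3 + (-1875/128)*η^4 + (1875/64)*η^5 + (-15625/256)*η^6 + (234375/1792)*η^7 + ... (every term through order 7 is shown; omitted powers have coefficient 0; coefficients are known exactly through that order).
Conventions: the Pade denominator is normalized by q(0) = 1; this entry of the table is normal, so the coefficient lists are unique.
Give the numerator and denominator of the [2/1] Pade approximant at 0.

Taylor coefficients needed (read off): a_0 = 31/38, a_1 = 15/4, a_2 = -75/16, a_3 = 125/16.
Write the denominator as Q(η) = 1 + q1*η. Requiring Q*f - P = O(η^4) with deg P <= 2 kills the coefficients of η^3..η^3 in Q*f:
  η^3: a_3 + q1*a_2 = 0, i.e. 125/16 + (-75/16)*q1 = 0.
Solving this linear system: q1 = 5/3.
The numerator is Q*f truncated at degree 2: P0 = a_0 = 31/38; P1 = a_1 + q1*a_0 = 1165/228; P2 = a_2 + q1*a_1 = 25/16.

The Pade approximant has numerator coefficients [31/38, 1165/228, 25/16]; denominator coefficients [1, 5/3].


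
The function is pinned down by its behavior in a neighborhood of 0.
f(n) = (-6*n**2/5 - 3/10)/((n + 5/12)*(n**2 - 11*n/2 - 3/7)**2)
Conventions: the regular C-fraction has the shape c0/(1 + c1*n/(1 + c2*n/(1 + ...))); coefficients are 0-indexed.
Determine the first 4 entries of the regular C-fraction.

Taylor coefficients (expand at 0): a_0 = -98/25, a_1 = 41258/375, a_2 = -2793539/1250, a_3 = 3342199693/84375.
c0 = a_0 = -98/25. Peel one level at a time: if S = 1 + c*n/S' with S'(0) = 1, then c is the n-coefficient of S and S' = c*n/(S - 1).
S_1 = c0/f = 1 + (421/15)*n + (39173/180)*n^2 + ...; c1 = 421/15.
S_2 = c1*n/(S_1 - 1) = 1 + (-39173/5052)*n + (1341820441/25522704)*n^2 + ...; c2 = -39173/5052.
S_3 = c2*n/(S_2 - 1) = 1 + (1341820441/197901996)*n + ...; c3 = 1341820441/197901996.

The regular C-fraction coefficients are [-98/25, 421/15, -39173/5052, 1341820441/197901996].


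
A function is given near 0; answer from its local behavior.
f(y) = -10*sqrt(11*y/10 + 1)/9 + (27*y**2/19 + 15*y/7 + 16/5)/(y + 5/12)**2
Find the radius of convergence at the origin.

Denominator factor (y + 5/12)^2: pole of order 2 at -5/12, modulus 5/12.
Branch term (-10/9)*sqrt(1 - y/(-10/11)): its argument vanishes at y = -10/11, a square-root branch point, modulus 10/11.
The radius of convergence is the smallest modulus among the singular points: 5/12.

The radius of convergence is 5/12.


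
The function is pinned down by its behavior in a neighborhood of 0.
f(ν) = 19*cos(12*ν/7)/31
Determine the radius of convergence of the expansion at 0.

The radius of convergence is infinite.

The factor cos(12*ν/7) is entire and contributes no finite singular point.
The polynomial part has no poles.
No finite singular points: the Taylor series at 0 converges everywhere.


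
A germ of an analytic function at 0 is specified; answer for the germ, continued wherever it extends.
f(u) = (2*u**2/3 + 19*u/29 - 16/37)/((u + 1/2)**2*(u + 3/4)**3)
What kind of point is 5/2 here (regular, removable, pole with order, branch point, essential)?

The point is a regular point.

Denominator factors: u + 1/2 = 3 at u = 5/2; u + 3/4 = 13/4 at u = 5/2 — none vanishes.
So the germ continues analytically to 5/2.


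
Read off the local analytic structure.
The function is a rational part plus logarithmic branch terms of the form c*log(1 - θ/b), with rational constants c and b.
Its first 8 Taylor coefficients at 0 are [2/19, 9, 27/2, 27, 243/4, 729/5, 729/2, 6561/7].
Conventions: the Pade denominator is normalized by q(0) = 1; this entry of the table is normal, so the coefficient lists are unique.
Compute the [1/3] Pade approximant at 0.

Taylor coefficients needed (read off): a_0 = 2/19, a_1 = 9, a_2 = 27/2, a_3 = 27, a_4 = 243/4.
Write the denominator as Q(θ) = 1 + q1*θ + q2*θ^2 + q3*θ^3. Requiring Q*f - P = O(θ^5) with deg P <= 1 kills the coefficients of θ^2..θ^4 in Q*f:
  θ^2: a_2 + q1*a_1 + q2*a_0 = 0, i.e. 27/2 + (9)*q1 + (2/19)*q2 = 0.
  θ^3: a_3 + q1*a_2 + q2*a_1 + q3*a_0 = 0, i.e. 27 + (27/2)*q1 + (9)*q2 + (2/19)*q3 = 0.
  θ^4: a_4 + q1*a_3 + q2*a_2 + q3*a_1 = 0, i.e. 243/4 + (27)*q1 + (27/2)*q2 + (9)*q3 = 0.
Solving this linear system: q1 = -14031/9409, q2 = -28215/37636, q3 = -86697/75272.
The numerator is Q*f truncated at degree 1: P0 = a_0 = 2/19; P1 = a_1 + q1*a_0 = 1580877/178771.

The Pade approximant has numerator coefficients [2/19, 1580877/178771]; denominator coefficients [1, -14031/9409, -28215/37636, -86697/75272].


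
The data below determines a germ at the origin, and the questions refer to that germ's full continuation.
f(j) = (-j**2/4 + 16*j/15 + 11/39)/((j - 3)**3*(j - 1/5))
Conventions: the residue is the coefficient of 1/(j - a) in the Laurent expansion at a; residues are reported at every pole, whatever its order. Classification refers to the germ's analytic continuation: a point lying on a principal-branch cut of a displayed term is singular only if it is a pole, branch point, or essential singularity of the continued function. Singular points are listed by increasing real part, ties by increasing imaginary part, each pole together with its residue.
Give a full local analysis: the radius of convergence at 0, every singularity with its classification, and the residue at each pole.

Denominator factor (j - 1/5): pole of order 1 at 1/5, modulus 1/5.
Denominator factor (j - 3)^3: pole of order 3 at 3, modulus 3.
The radius of convergence is the smallest modulus among the singular points: 1/5.
At the order-1 pole 1/5 set g(j) = (j - (1/5))*f(j) = (-j**2/4 + 16*j/15 + 11/39)/(j - 3)**3.
Simple pole: residue = g(a) at a = 1/5, which is -3155/142688.
At the order-3 pole 3 set g(j) = (j - (3))^3*f(j) = (-j**2/4 + 16*j/15 + 11/39)/(j - 1/5).
Order-3 pole: residue = g''(a)/2; g''(3) = 3155/71344, so the residue is 3155/142688.
List the singular points by increasing real part (a conjugate pair: the negative imaginary part first).

Radius of convergence at 0: 1/5.
At 1/5: a pole of order 1; residue -3155/142688.
At 3: a pole of order 3; residue 3155/142688.


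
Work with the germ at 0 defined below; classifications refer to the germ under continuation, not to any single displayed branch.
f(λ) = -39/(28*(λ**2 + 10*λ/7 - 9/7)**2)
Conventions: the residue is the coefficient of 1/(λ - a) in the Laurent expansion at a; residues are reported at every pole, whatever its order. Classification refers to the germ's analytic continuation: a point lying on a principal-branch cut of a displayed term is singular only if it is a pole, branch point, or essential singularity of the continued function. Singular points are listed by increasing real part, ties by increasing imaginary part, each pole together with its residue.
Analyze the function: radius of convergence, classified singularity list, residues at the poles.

Denominator factor (λ**2 + 10*λ/7 - 9/7)^2: discriminant 352/49, real irrational roots -5/7 + (2/7)*sqrt(22) and -5/7 - (2/7)*sqrt(22); poles of order 2, moduli -5/7 + (2/7)*sqrt(22) and 5/7 + (2/7)*sqrt(22).
The radius of convergence is the smallest modulus among the singular points: -5/7 + (2/7)*sqrt(22).
The factor λ**2 + 10*λ/7 - 9/7 splits as (λ - a)(λ - a') with a = -5/7 - (2/7)*sqrt(22), a' = -5/7 + (2/7)*sqrt(22). At the order-2 pole a set g(λ) = (λ - a)^2*f(λ) = [-39/28] / (λ - a')^2.
Order-2 pole: residue = g'(a); g'(-5/7 - (2/7)*sqrt(22)) = -(1911/61952)*sqrt(22), so the residue is -(1911/61952)*sqrt(22).
The factor λ**2 + 10*λ/7 - 9/7 splits as (λ - a)(λ - a') with a = -5/7 + (2/7)*sqrt(22), a' = -5/7 - (2/7)*sqrt(22). At the order-2 pole a set g(λ) = (λ - a)^2*f(λ) = [-39/28] / (λ - a')^2.
Order-2 pole: residue = g'(a); g'(-5/7 + (2/7)*sqrt(22)) = (1911/61952)*sqrt(22), so the residue is (1911/61952)*sqrt(22).
List the singular points by increasing real part (a conjugate pair: the negative imaginary part first).

Radius of convergence at 0: -5/7 + (2/7)*sqrt(22).
At -5/7 - (2/7)*sqrt(22): a pole of order 2; residue -(1911/61952)*sqrt(22).
At -5/7 + (2/7)*sqrt(22): a pole of order 2; residue (1911/61952)*sqrt(22).


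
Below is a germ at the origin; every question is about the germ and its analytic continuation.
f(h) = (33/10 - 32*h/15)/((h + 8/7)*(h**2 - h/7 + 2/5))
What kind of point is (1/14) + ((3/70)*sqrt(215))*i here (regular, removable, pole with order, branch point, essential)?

The point is a pole of order 1.

The denominator factor h**2 - h/7 + 2/5 vanishes at (1/14) + ((3/70)*sqrt(215))*i and appears to the power 1; the numerator there equals (661/210) - ((16/175)*sqrt(215))*i, nonzero, and no other factor vanishes.
Hence a pole whose order is the multiplicity, 1.


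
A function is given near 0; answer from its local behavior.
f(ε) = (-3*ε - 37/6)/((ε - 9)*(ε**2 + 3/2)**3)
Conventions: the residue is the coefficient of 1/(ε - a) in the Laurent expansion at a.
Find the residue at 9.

The residue is -796/13476375.

At the order-1 pole 9 set g(ε) = (ε - (9))*f(ε) = (-3*ε - 37/6)/(ε**2 + 3/2)**3.
Simple pole: residue = g(a) at a = 9, which is -796/13476375.


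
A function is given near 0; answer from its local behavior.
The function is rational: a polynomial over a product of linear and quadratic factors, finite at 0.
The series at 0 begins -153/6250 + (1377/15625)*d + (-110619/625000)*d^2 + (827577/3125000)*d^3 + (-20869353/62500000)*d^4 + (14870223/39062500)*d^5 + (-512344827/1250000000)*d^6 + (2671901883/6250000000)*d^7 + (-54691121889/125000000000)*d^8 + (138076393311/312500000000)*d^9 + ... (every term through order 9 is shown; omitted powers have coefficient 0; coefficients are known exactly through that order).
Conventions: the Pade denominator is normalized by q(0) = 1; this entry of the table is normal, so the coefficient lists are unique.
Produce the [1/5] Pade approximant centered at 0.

Taylor coefficients needed (read off): a_0 = -153/6250, a_1 = 1377/15625, a_2 = -110619/625000, a_3 = 827577/3125000, a_4 = -20869353/62500000, a_5 = 14870223/39062500, a_6 = -512344827/1250000000.
Write the denominator as Q(d) = 1 + q1*d + q2*d^2 + q3*d^3 + q4*d^4 + q5*d^5. Requiring Q*f - P = O(d^7) with deg P <= 1 kills the coefficients of d^2..d^6 in Q*f:
  d^2: a_2 + q1*a_1 + q2*a_0 = 0, i.e. -110619/625000 + (1377/15625)*q1 + (-153/6250)*q2 = 0.
  d^3: a_3 + q1*a_2 + q2*a_1 + q3*a_0 = 0, i.e. 827577/3125000 + (-110619/625000)*q1 + (1377/15625)*q2 + (-153/6250)*q3 = 0.
  d^4: a_4 + q1*a_3 + q2*a_2 + q3*a_1 + q4*a_0 = 0, i.e. -20869353/62500000 + (827577/3125000)*q1 + (-110619/625000)*q2 + (1377/15625)*q3 + (-153/6250)*q4 = 0.
  d^5: a_5 + q1*a_4 + q2*a_3 + q3*a_2 + q4*a_1 + q5*a_0 = 0, i.e. 14870223/39062500 + (-20869353/62500000)*q1 + (827577/3125000)*q2 + (-110619/625000)*q3 + (1377/15625)*q4 + (-153/6250)*q5 = 0.
  d^6: a_6 + q1*a_5 + q2*a_4 + q3*a_3 + q4*a_2 + q5*a_1 = 0, i.e. -512344827/1250000000 + (14870223/39062500)*q1 + (-20869353/62500000)*q2 + (827577/3125000)*q3 + (-110619/625000)*q4 + (1377/15625)*q5 = 0.
Solving this linear system: q1 = 297256/89685, q2 = 937109/199300, q3 = 11305601/2989500, q4 = 2285053/1245625, q5 = 35076343/74737500.
The numerator is Q*f truncated at degree 1: P0 = a_0 = -153/6250; P1 = a_1 + q1*a_0 = 43537/6228125.

The Pade approximant has numerator coefficients [-153/6250, 43537/6228125]; denominator coefficients [1, 297256/89685, 937109/199300, 11305601/2989500, 2285053/1245625, 35076343/74737500].


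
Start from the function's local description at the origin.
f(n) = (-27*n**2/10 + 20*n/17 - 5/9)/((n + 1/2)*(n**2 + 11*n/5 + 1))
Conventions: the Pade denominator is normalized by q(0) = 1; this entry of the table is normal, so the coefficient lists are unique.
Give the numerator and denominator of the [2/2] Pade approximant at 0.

Taylor coefficients needed (expand at 0): a_0 = -10/9, a_1 = 358/51, a_2 = -491/17, a_3 = 3853/45, a_4 = -277552/1275.
Write the denominator as Q(n) = 1 + q1*n + q2*n^2. Requiring Q*f - P = O(n^5) with deg P <= 2 kills the coefficients of n^3..n^4 in Q*f:
  n^3: a_3 + q1*a_2 + q2*a_1 = 0, i.e. 3853/45 + (-491/17)*q1 + (358/51)*q2 = 0.
  n^4: a_4 + q1*a_3 + q2*a_2 = 0, i.e. -277552/1275 + (3853/45)*q1 + (-491/17)*q2 = 0.
Solving this linear system: q1 = 184324017/45482885, q2 = 610874137/136448655.
The numerator is Q*f truncated at degree 2: P0 = a_0 = -10/9; P1 = a_1 + q1*a_0 = 389189680/154641809; P2 = a_2 + q1*a_1 + q2*a_0 = -112923226961/20876644215.

The Pade approximant has numerator coefficients [-10/9, 389189680/154641809, -112923226961/20876644215]; denominator coefficients [1, 184324017/45482885, 610874137/136448655].


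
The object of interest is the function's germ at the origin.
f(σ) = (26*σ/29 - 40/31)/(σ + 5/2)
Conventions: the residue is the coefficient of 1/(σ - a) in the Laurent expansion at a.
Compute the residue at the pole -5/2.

At the order-1 pole -5/2 set g(σ) = (σ - (-5/2))*f(σ) = 26*σ/29 - 40/31.
Simple pole: residue = g(a) at a = -5/2, which is -3175/899.

The residue is -3175/899.


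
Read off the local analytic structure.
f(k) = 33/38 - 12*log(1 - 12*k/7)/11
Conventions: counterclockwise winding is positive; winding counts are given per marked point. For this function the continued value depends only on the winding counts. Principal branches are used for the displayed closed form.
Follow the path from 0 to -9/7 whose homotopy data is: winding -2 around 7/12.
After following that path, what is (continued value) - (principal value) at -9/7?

The rational part is single-valued and drops out of the difference; each branch term changes only by its own monodromy.
(-12/11)*log(1 - k/(7/12)): each positive loop around 7/12 adds 2*pi*i to the log, so winding -2 contributes (-12/11)*(-2)*2*pi*i = (48/11)*pi*i.
Summing the contributions at k = -9/7 gives (48/11)*pi*i.

Continued minus principal equals (48/11)*pi*i.


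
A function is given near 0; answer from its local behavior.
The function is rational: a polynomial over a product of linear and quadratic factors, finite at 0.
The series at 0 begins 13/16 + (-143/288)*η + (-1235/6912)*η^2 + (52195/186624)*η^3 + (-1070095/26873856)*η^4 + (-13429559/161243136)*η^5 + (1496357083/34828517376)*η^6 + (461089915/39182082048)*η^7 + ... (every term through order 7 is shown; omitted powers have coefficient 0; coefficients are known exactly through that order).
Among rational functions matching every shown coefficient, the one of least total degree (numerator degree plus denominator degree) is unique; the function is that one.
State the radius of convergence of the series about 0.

No rational of total degree below 4 reproduces all 8 coefficients; solving the [0/4] Pade equations on them gives f(η) = 13/(η**2 + 11*η/9 + 4)**2, whose expansion matches every shown term.
Denominator factor (η**2 + 11*η/9 + 4)^2: discriminant -1175/81, complex-conjugate roots (-11/18) + ((5/18)*sqrt(47))*i and (-11/18) - ((5/18)*sqrt(47))*i; poles of order 2, moduli 2 and 2.
The radius of convergence is the smallest modulus among the singular points: 2.

The radius of convergence is 2.


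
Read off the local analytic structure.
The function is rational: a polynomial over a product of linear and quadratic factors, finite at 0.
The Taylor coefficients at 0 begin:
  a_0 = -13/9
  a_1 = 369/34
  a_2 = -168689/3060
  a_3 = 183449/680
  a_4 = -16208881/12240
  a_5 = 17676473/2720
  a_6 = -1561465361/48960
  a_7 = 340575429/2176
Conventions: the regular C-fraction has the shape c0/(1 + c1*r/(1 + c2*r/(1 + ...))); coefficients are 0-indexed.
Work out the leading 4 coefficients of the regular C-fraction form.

The regular C-fraction coefficients are [-13/9, 3321/442, -8932468/3669705, 57484471109/148323631140].

Taylor coefficients (read off): a_0 = -13/9, a_1 = 369/34, a_2 = -168689/3060, a_3 = 183449/680.
c0 = a_0 = -13/9. Peel one level at a time: if S = 1 + c*r/S' with S'(0) = 1, then c is the r-coefficient of S and S' = c*r/(S - 1).
S_1 = c0/f = 1 + (3321/442)*r + (4466234/244205)*r^2 + ...; c1 = 3321/442.
S_2 = c1*r/(S_1 - 1) = 1 + (-8932468/3669705)*r + (260110729/275726025)*r^2 + ...; c2 = -8932468/3669705.
S_3 = c2*r/(S_2 - 1) = 1 + (57484471109/148323631140)*r + ...; c3 = 57484471109/148323631140.


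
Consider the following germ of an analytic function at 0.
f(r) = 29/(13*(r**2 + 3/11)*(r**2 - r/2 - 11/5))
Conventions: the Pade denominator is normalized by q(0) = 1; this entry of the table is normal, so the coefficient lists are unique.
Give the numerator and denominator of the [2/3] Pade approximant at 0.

The Pade approximant has numerator coefficients [-145/39, -15950/18681, -31900/18681]; denominator coefficients [1, 4815/10538, 58859/15807, 1605/958].

Taylor coefficients needed (expand at 0): a_0 = -145/39, a_1 = 725/858, a_2 = 51185/4356, a_3 = -2848525/1245816, a_4 = -3628126345/82223856, a_5 = 16260605225/1808924832.
Write the denominator as Q(r) = 1 + q1*r + q2*r^2 + q3*r^3. Requiring Q*f - P = O(r^6) with deg P <= 2 kills the coefficients of r^3..r^5 in Q*f:
  r^3: a_3 + q1*a_2 + q2*a_1 + q3*a_0 = 0, i.e. -2848525/1245816 + (51185/4356)*q1 + (725/858)*q2 + (-145/39)*q3 = 0.
  r^4: a_4 + q1*a_3 + q2*a_2 + q3*a_1 = 0, i.e. -3628126345/82223856 + (-2848525/1245816)*q1 + (51185/4356)*q2 + (725/858)*q3 = 0.
  r^5: a_5 + q1*a_4 + q2*a_3 + q3*a_2 = 0, i.e. 16260605225/1808924832 + (-3628126345/82223856)*q1 + (-2848525/1245816)*q2 + (51185/4356)*q3 = 0.
Solving this linear system: q1 = 4815/10538, q2 = 58859/15807, q3 = 1605/958.
The numerator is Q*f truncated at degree 2: P0 = a_0 = -145/39; P1 = a_1 + q1*a_0 = -15950/18681; P2 = a_2 + q1*a_1 + q2*a_0 = -31900/18681.


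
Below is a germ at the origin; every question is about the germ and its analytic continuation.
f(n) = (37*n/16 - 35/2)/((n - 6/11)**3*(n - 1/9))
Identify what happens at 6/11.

The denominator factor n - 6/11 vanishes at 6/11 and appears to the power 3; the numerator there equals -1429/88, nonzero, and no other factor vanishes.
Hence a pole whose order is the multiplicity, 3.

The point is a pole of order 3.


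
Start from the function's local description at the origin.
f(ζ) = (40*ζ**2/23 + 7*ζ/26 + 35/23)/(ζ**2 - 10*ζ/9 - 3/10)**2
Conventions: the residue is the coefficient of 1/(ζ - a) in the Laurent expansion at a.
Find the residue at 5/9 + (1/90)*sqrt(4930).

The factor ζ**2 - 10*ζ/9 - 3/10 splits as (ζ - a)(ζ - a') with a = 5/9 + (1/90)*sqrt(4930), a' = 5/9 - (1/90)*sqrt(4930). At the order-2 pole a set g(ζ) = (ζ - a)^2*f(ζ) = [40*ζ**2/23 + 7*ζ/26 + 35/23] / (ζ - a')^2.
Order-2 pole: residue = g'(a); g'(5/9 + (1/90)*sqrt(4930)) = -(108945/12638548)*sqrt(4930), so the residue is -(108945/12638548)*sqrt(4930).

The residue is -(108945/12638548)*sqrt(4930).


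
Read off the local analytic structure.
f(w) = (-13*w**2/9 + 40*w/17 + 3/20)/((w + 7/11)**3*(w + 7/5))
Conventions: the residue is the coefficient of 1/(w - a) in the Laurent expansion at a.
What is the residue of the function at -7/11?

At the order-3 pole -7/11 set g(w) = (w - (-7/11))^3*f(w) = (-13*w**2/9 + 40*w/17 + 3/20)/(w + 7/5).
Order-3 pole: residue = g''(a)/2; g''(-7/11) = -608406755/22670928, so the residue is -608406755/45341856.

The residue is -608406755/45341856.


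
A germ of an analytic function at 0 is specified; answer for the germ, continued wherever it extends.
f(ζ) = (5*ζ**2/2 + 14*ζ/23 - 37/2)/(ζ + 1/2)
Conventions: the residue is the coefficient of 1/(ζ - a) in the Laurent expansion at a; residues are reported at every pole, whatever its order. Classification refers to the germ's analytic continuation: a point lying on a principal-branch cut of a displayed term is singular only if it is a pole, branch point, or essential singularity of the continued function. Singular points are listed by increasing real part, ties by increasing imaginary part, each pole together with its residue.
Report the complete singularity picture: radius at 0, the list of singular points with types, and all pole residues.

Radius of convergence at 0: 1/2.
At -1/2: a pole of order 1; residue -3345/184.

Denominator factor (ζ + 1/2): pole of order 1 at -1/2, modulus 1/2.
The radius of convergence is the smallest modulus among the singular points: 1/2.
At the order-1 pole -1/2 set g(ζ) = (ζ - (-1/2))*f(ζ) = 5*ζ**2/2 + 14*ζ/23 - 37/2.
Simple pole: residue = g(a) at a = -1/2, which is -3345/184.


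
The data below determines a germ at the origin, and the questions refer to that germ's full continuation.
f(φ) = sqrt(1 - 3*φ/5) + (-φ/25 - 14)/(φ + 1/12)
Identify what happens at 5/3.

The term (1)*sqrt(1 - φ/(5/3)) has argument 1 - 5/3/(5/3) = 0 at 5/3: a square-root (algebraic, two-sheeted) branch point; the remaining terms are analytic or single-valued there.

The point is an algebraic (square-root) branch point.
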